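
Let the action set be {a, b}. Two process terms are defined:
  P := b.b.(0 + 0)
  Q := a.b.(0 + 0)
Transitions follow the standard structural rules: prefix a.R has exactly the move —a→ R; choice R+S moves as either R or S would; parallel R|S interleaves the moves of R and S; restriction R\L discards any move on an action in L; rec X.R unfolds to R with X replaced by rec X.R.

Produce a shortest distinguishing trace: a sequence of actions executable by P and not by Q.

P's transition system — 3 states:
  p0 = b.b.(0 + 0) | ··b··> p1
  p1 = b.(0 + 0) | ··b··> p2
  p2 = 0 + 0 | deadlocked
Q's transition system — 3 states:
  q0 = a.b.(0 + 0) | ··a··> q1
  q1 = b.(0 + 0) | ··b··> q2
  q2 = 0 + 0 | deadlocked
Executing b from P (initial set {p0}):
  [1] b ⇒ {p1}
  — P admits the full trace.
Executing b from Q (initial set {q0}):
  [1] b ⇒ ∅ (Q stuck)

b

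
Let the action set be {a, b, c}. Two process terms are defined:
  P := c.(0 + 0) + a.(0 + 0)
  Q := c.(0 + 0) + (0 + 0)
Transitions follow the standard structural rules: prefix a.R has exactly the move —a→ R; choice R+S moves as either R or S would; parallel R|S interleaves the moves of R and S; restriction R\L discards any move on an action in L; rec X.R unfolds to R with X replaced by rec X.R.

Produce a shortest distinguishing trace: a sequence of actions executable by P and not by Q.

P's transition system — 2 states:
  s0 = c.(0 + 0) + a.(0 + 0) has moves =a=> s1, =c=> s1
  s1 = 0 + 0 has moves deadlocked
Q's transition system — 2 states:
  t0 = c.(0 + 0) + (0 + 0) has moves =c=> t1
  t1 = 0 + 0 has moves deadlocked
Run σ = ⟨a⟩ on P: start {s0}
  [1] a ⇒ {s1}
  P completes σ.
Run σ = ⟨a⟩ on Q: start {t0}
  [1] a ⇒ ∅ (Q stuck)

a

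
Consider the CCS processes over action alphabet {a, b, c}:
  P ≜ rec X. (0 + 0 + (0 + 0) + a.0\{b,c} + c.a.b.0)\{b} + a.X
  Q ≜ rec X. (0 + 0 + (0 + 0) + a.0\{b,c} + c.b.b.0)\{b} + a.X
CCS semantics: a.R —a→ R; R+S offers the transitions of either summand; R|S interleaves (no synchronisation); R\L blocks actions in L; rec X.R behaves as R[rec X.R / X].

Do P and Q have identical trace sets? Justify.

Reachable graph of P (4 states):
  s0 = rec X. (0 + 0 + (0 + 0) + a.0\{b,c} + c.a.b.0)\{b} + a.X ⊢ —a→ s0, —a→ s1, —c→ s2
  s1 = 0\{b,c}\{b} ⊢ ∅
  s2 = (a.b.0)\{b} ⊢ —a→ s3
  s3 = (b.0)\{b} ⊢ ∅
Reachable graph of Q (3 states):
  t0 = rec X. (0 + 0 + (0 + 0) + a.0\{b,c} + c.b.b.0)\{b} + a.X ⊢ —a→ t0, —a→ t1, —c→ t2
  t1 = 0\{b,c}\{b} ⊢ ∅
  t2 = (b.b.0)\{b} ⊢ ∅
Executing ca from P (initial set {s0}):
  [1] c ⇒ {s2}
  [2] a ⇒ {s3}
  ✓ P
Executing ca from Q (initial set {t0}):
  [1] c ⇒ {t2}
  [2] a ⇒ no successor for Q

NO — witness ⟨ca⟩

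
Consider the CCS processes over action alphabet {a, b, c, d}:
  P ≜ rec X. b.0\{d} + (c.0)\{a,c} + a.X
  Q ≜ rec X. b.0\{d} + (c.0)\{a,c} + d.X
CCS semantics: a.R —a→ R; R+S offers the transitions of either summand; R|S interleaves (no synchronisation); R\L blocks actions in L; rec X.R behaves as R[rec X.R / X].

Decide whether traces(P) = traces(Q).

NO — witness ⟨a⟩

Reachable graph of P (2 states):
  m0 = rec X. b.0\{d} + (c.0)\{a,c} + a.X :: ··a··> m0, ··b··> m1
  m1 = 0\{d} :: ∅
Reachable graph of Q (2 states):
  n0 = rec X. b.0\{d} + (c.0)\{a,c} + d.X :: ··b··> n1, ··d··> n0
  n1 = 0\{d} :: ∅
Run σ = ⟨a⟩ on P: start {m0}
  after a @ step 1: {m0}
  P completes σ.
Run σ = ⟨a⟩ on Q: start {n0}
  after a @ step 1: ∅ (Q stuck)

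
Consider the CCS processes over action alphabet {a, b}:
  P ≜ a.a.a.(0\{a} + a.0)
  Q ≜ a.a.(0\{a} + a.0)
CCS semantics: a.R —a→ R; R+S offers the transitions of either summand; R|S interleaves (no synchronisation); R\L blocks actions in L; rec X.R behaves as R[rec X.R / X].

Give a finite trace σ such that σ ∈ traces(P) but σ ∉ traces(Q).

aaaa

Reachable graph of P (5 states):
  u0 = a.a.a.(0\{a} + a.0) ⊢ --a--▸ u1
  u1 = a.a.(0\{a} + a.0) ⊢ --a--▸ u2
  u2 = a.(0\{a} + a.0) ⊢ --a--▸ u3
  u3 = 0\{a} + a.0 ⊢ --a--▸ u4
  u4 = 0 ⊢ (no moves)
Reachable graph of Q (4 states):
  v0 = a.a.(0\{a} + a.0) ⊢ --a--▸ v1
  v1 = a.(0\{a} + a.0) ⊢ --a--▸ v2
  v2 = 0\{a} + a.0 ⊢ --a--▸ v3
  v3 = 0 ⊢ (no moves)
Trace ⟨aaaa⟩ through P, begin at {u0}:
  [1] a ⇒ {u1}
  [2] a ⇒ {u2}
  [3] a ⇒ {u3}
  [4] a ⇒ {u4}
  ✓ P
Trace ⟨aaaa⟩ through Q, begin at {v0}:
  [1] a ⇒ {v1}
  [2] a ⇒ {v2}
  [3] a ⇒ {v3}
  [4] a ⇒ ∅ (Q stuck)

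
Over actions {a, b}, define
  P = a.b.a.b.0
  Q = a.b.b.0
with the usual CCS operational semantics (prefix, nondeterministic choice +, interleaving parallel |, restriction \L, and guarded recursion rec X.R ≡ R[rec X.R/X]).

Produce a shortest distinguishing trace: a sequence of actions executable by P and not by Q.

Reachable graph of P (5 states):
  p0 = a.b.a.b.0 :: =a=> p1
  p1 = b.a.b.0 :: =b=> p2
  p2 = a.b.0 :: =a=> p3
  p3 = b.0 :: =b=> p4
  p4 = 0 :: ·
Reachable graph of Q (4 states):
  q0 = a.b.b.0 :: =a=> q1
  q1 = b.b.0 :: =b=> q2
  q2 = b.0 :: =b=> q3
  q3 = 0 :: ·
Trace ⟨aba⟩ through P, begin at {p0}:
  step 1 (a): {p1}
  step 2 (b): {p2}
  step 3 (a): {p3}
  P completes σ.
Trace ⟨aba⟩ through Q, begin at {q0}:
  step 1 (a): {q1}
  step 2 (b): {q2}
  step 3 (a): ∅ (Q stuck)

aba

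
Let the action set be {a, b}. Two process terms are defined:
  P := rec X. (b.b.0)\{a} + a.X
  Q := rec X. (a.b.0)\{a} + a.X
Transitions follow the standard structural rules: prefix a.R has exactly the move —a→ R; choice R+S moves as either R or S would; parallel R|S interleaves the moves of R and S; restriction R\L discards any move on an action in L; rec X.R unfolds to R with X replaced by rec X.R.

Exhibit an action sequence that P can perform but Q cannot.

b

LTS(P): 3 reachable states
  p0 = rec X. (b.b.0)\{a} + a.X | --a--▸ p0, --b--▸ p1
  p1 = (b.0)\{a} | --b--▸ p2
  p2 = 0\{a} | ·
LTS(Q): 1 reachable states
  q0 = rec X. (a.b.0)\{a} + a.X | --a--▸ q0
Run σ = ⟨b⟩ on P: start {p0}
  after b @ step 1: {p1}
  — P admits the full trace.
Run σ = ⟨b⟩ on Q: start {q0}
  after b @ step 1: no successor for Q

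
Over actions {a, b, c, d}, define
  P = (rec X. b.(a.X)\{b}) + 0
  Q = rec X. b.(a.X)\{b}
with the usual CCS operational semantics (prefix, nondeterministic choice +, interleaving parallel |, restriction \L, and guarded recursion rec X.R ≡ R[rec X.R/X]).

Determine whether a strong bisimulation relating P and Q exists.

YES

P's transition system — 3 states:
  u0 = (rec X. b.(a.X)\{b}) + 0 → ··b··> u1
  u1 = (a.(rec X. b.(a.X)\{b}))\{b} → ··a··> u2
  u2 = (rec X. b.(a.X)\{b})\{b} → stopped
Q's transition system — 3 states:
  v0 = rec X. b.(a.X)\{b} → ··b··> v1
  v1 = (a.(rec X. b.(a.X)\{b}))\{b} → ··a··> v2
  v2 = (rec X. b.(a.X)\{b})\{b} → stopped
Bisimilarity quotient blocks:
  B0 = {u0, v0}
  B1 = {u1, v1}
  B2 = {u2, v2}
u0 ∈ B0, v0 ∈ B0 → same block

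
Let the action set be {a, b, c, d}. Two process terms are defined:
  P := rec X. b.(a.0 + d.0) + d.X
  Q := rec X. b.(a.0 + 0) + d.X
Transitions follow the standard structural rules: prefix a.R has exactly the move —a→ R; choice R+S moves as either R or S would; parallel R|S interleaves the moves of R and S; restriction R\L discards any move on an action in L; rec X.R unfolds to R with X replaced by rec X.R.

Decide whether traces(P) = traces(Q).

Reachable graph of P (3 states):
  u0 = rec X. b.(a.0 + d.0) + d.X | —b→ u1, —d→ u0
  u1 = a.0 + d.0 | —a→ u2, —d→ u2
  u2 = 0 | deadlocked
Reachable graph of Q (3 states):
  v0 = rec X. b.(a.0 + 0) + d.X | —b→ v1, —d→ v0
  v1 = a.0 + 0 | —a→ v2
  v2 = 0 | deadlocked
Executing bd from P (initial set {u0}):
  after b @ step 1: {u1}
  after d @ step 2: {u2}
  ✓ P
Executing bd from Q (initial set {v0}):
  after b @ step 1: {v1}
  after d @ step 2: ∅ (Q stuck)

NO — witness ⟨bd⟩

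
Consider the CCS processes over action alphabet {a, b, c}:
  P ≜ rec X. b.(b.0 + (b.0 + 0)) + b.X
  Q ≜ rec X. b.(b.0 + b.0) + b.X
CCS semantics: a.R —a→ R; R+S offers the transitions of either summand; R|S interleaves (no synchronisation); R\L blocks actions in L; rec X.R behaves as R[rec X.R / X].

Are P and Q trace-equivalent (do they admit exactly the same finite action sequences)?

trace-equivalent

P's transition system — 3 states:
  u0 = rec X. b.(b.0 + (b.0 + 0)) + b.X | =b=> u0, =b=> u1
  u1 = b.0 + (b.0 + 0) | =b=> u2
  u2 = 0 | stopped
Q's transition system — 3 states:
  v0 = rec X. b.(b.0 + b.0) + b.X | =b=> v0, =b=> v1
  v1 = b.0 + b.0 | =b=> v2
  v2 = 0 | stopped
Partition-refinement fixed point:
  B0 = {u0, v0}
  B1 = {u1, v1}
  B2 = {u2, v2}
u0 ∈ B0, v0 ∈ B0 → same block
Bisimilar ⇒ trace-equivalent.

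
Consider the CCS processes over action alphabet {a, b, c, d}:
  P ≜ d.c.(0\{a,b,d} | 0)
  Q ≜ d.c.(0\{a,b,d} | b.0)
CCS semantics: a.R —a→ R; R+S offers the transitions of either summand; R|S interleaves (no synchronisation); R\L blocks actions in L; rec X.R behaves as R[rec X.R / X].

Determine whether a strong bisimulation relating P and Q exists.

P ≁ Q

P's transition system — 3 states:
  s0 = d.c.(0\{a,b,d} | 0) | --d--▸ s1
  s1 = c.(0\{a,b,d} | 0) | --c--▸ s2
  s2 = 0\{a,b,d} | 0 | ∅
Q's transition system — 4 states:
  t0 = d.c.(0\{a,b,d} | b.0) | --d--▸ t1
  t1 = c.(0\{a,b,d} | b.0) | --c--▸ t2
  t2 = 0\{a,b,d} | b.0 | --b--▸ t3
  t3 = 0\{a,b,d} | 0 | ∅
Coarsest stable partition (strong bisimilarity classes):
  B0 = {s0}
  B1 = {s1}
  B2 = {s2, t3}
  B3 = {t0}
  B4 = {t1}
  B5 = {t2}
s0 ∈ B0, t0 ∈ B3 → different blocks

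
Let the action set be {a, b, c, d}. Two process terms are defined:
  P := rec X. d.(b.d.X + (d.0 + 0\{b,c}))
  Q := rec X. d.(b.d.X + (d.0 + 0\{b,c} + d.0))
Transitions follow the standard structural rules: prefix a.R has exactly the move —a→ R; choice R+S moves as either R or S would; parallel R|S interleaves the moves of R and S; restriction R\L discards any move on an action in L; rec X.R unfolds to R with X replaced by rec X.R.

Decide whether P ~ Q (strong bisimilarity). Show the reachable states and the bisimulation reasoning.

bisimilar

LTS(P): 4 reachable states
  p0 = rec X. d.(b.d.X + (d.0 + 0\{b,c})) has moves —d→ p1
  p1 = b.d.(rec X. d.(b.d.X + (d.0 + 0\{b,c}))) + (d.0 + 0\{b,c}) has moves —b→ p2, —d→ p3
  p2 = d.(rec X. d.(b.d.X + (d.0 + 0\{b,c}))) has moves —d→ p0
  p3 = 0 has moves ∅
LTS(Q): 4 reachable states
  q0 = rec X. d.(b.d.X + (d.0 + 0\{b,c} + d.0)) has moves —d→ q1
  q1 = b.d.(rec X. d.(b.d.X + (d.0 + 0\{b,c} + d.0))) + (d.0 + 0\{b,c} + d.0) has moves —b→ q2, —d→ q3
  q2 = d.(rec X. d.(b.d.X + (d.0 + 0\{b,c} + d.0))) has moves —d→ q0
  q3 = 0 has moves ∅
Bisimilarity quotient blocks:
  B0 = {p0, q0}
  B1 = {p1, q1}
  B2 = {p2, q2}
  B3 = {p3, q3}
p0 ∈ B0, q0 ∈ B0 → same block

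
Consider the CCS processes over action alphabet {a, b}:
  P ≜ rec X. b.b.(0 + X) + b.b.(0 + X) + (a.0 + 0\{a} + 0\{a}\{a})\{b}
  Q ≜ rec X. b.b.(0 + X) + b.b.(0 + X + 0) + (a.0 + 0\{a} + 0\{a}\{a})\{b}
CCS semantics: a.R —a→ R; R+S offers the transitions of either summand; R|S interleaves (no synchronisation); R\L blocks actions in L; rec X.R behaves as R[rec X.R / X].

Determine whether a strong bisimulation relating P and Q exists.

P's transition system — 4 states:
  p0 = rec X. b.b.(0 + X) + b.b.(0 + X) + (a.0 + 0\{a} + 0\{a}\{a})\{b} → —a→ p1, —b→ p2
  p1 = 0\{b} → (no moves)
  p2 = b.(0 + (rec X. b.b.(0 + X) + b.b.(0 + X) + (a.0 + 0\{a} + 0\{a}\{a})\{b})) → —b→ p3
  p3 = 0 + (rec X. b.b.(0 + X) + b.b.(0 + X) + (a.0 + 0\{a} + 0\{a}\{a})\{b}) → —a→ p1, —b→ p2
Q's transition system — 6 states:
  q0 = rec X. b.b.(0 + X) + b.b.(0 + X + 0) + (a.0 + 0\{a} + 0\{a}\{a})\{b} → —a→ q1, —b→ q2, —b→ q3
  q1 = 0\{b} → (no moves)
  q2 = b.(0 + (rec X. b.b.(0 + X) + b.b.(0 + X + 0) + (a.0 + 0\{a} + 0\{a}\{a})\{b}) + 0) → —b→ q4
  q3 = b.(0 + (rec X. b.b.(0 + X) + b.b.(0 + X + 0) + (a.0 + 0\{a} + 0\{a}\{a})\{b})) → —b→ q5
  q4 = 0 + (rec X. b.b.(0 + X) + b.b.(0 + X + 0) + (a.0 + 0\{a} + 0\{a}\{a})\{b}) + 0 → —a→ q1, —b→ q2, —b→ q3
  q5 = 0 + (rec X. b.b.(0 + X) + b.b.(0 + X + 0) + (a.0 + 0\{a} + 0\{a}\{a})\{b}) → —a→ q1, —b→ q2, —b→ q3
Bisimilarity quotient blocks:
  B0 = {p0, p3, q0, q4, q5}
  B1 = {p2, q2, q3}
  B2 = {p1, q1}
p0 ∈ B0, q0 ∈ B0 → same block

P ~ Q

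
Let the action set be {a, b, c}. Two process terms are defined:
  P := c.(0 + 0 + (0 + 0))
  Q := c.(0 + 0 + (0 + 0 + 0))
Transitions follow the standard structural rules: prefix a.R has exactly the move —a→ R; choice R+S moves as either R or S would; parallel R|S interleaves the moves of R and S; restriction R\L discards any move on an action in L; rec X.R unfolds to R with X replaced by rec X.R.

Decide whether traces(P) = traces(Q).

P's transition system — 2 states:
  p0 = c.(0 + 0 + (0 + 0)) | --c--▸ p1
  p1 = 0 + 0 + (0 + 0) | (no moves)
Q's transition system — 2 states:
  q0 = c.(0 + 0 + (0 + 0 + 0)) | --c--▸ q1
  q1 = 0 + 0 + (0 + 0 + 0) | (no moves)
Bisimilarity quotient blocks:
  B0 = {p0, q0}
  B1 = {p1, q1}
p0 ∈ B0, q0 ∈ B0 → same block
Bisimilar ⇒ trace-equivalent.

YES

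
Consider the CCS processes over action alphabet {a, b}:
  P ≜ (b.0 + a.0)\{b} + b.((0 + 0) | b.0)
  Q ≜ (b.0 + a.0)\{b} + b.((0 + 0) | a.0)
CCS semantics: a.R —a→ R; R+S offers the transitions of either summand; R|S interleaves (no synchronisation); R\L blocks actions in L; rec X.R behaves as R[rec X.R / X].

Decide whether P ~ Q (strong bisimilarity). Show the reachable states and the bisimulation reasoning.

P's transition system — 4 states:
  m0 = (b.0 + a.0)\{b} + b.((0 + 0) | b.0) ⊢ —a→ m1, —b→ m2
  m1 = 0\{b} ⊢ (no moves)
  m2 = (0 + 0) | b.0 ⊢ —b→ m3
  m3 = (0 + 0) | 0 ⊢ (no moves)
Q's transition system — 4 states:
  n0 = (b.0 + a.0)\{b} + b.((0 + 0) | a.0) ⊢ —a→ n1, —b→ n2
  n1 = 0\{b} ⊢ (no moves)
  n2 = (0 + 0) | a.0 ⊢ —a→ n3
  n3 = (0 + 0) | 0 ⊢ (no moves)
Bisimilarity quotient blocks:
  B0 = {m0}
  B1 = {m1, m3, n1, n3}
  B2 = {m2}
  B3 = {n0}
  B4 = {n2}
m0 ∈ B0, n0 ∈ B3 → different blocks

NO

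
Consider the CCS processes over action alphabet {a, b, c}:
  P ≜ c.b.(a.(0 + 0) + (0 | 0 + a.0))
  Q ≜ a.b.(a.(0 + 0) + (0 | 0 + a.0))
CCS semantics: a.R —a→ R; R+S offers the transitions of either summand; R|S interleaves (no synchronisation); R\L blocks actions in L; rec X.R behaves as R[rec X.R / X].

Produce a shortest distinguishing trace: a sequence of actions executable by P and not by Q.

c

LTS(P): 5 reachable states
  p0 = c.b.(a.(0 + 0) + (0 | 0 + a.0)) has moves —c→ p1
  p1 = b.(a.(0 + 0) + (0 | 0 + a.0)) has moves —b→ p2
  p2 = a.(0 + 0) + (0 | 0 + a.0) has moves —a→ p3, —a→ p4
  p3 = 0 has moves ·
  p4 = 0 + 0 has moves ·
LTS(Q): 5 reachable states
  q0 = a.b.(a.(0 + 0) + (0 | 0 + a.0)) has moves —a→ q1
  q1 = b.(a.(0 + 0) + (0 | 0 + a.0)) has moves —b→ q2
  q2 = a.(0 + 0) + (0 | 0 + a.0) has moves —a→ q3, —a→ q4
  q3 = 0 has moves ·
  q4 = 0 + 0 has moves ·
Executing c from P (initial set {p0}):
  step 1 (c): {p1}
  ✓ P
Executing c from Q (initial set {q0}):
  step 1 (c): no successor for Q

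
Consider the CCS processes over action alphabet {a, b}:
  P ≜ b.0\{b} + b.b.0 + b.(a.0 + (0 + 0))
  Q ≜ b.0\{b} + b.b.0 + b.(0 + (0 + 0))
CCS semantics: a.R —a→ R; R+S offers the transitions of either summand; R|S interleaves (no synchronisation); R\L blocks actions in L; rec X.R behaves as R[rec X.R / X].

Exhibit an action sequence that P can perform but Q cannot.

ba

LTS(P): 5 reachable states
  p0 = b.0\{b} + b.b.0 + b.(a.0 + (0 + 0)) has moves =b=> p1, =b=> p2, =b=> p3
  p1 = 0\{b} has moves ·
  p2 = a.0 + (0 + 0) has moves =a=> p4
  p3 = b.0 has moves =b=> p4
  p4 = 0 has moves ·
LTS(Q): 5 reachable states
  q0 = b.0\{b} + b.b.0 + b.(0 + (0 + 0)) has moves =b=> q1, =b=> q2, =b=> q3
  q1 = 0 + (0 + 0) has moves ·
  q2 = 0\{b} has moves ·
  q3 = b.0 has moves =b=> q4
  q4 = 0 has moves ·
Run σ = ⟨ba⟩ on P: start {p0}
  [1] b ⇒ {p1, p2, p3}
  [2] a ⇒ {p4}
  — P admits the full trace.
Run σ = ⟨ba⟩ on Q: start {q0}
  [1] b ⇒ {q1, q2, q3}
  [2] a ⇒ ∅ (Q stuck)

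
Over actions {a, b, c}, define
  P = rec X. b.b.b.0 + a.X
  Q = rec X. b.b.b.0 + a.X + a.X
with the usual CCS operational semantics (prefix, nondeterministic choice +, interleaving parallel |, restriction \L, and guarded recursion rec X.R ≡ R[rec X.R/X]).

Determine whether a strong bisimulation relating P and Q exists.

P ~ Q

P's transition system — 4 states:
  u0 = rec X. b.b.b.0 + a.X has moves --a--▸ u0, --b--▸ u1
  u1 = b.b.0 has moves --b--▸ u2
  u2 = b.0 has moves --b--▸ u3
  u3 = 0 has moves (no moves)
Q's transition system — 4 states:
  v0 = rec X. b.b.b.0 + a.X + a.X has moves --a--▸ v0, --b--▸ v1
  v1 = b.b.0 has moves --b--▸ v2
  v2 = b.0 has moves --b--▸ v3
  v3 = 0 has moves (no moves)
Partition-refinement fixed point:
  B0 = {u0, v0}
  B1 = {u1, v1}
  B2 = {u2, v2}
  B3 = {u3, v3}
u0 ∈ B0, v0 ∈ B0 → same block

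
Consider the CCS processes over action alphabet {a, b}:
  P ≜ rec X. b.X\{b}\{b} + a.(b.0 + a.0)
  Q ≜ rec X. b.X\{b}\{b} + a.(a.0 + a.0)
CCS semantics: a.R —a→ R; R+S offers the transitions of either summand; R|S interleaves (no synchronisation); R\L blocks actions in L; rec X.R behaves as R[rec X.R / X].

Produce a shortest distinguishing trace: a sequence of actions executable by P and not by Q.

ab

P's transition system — 6 states:
  p0 = rec X. b.X\{b}\{b} + a.(b.0 + a.0) ⊢ ··a··> p1, ··b··> p2
  p1 = b.0 + a.0 ⊢ ··a··> p3, ··b··> p3
  p2 = (rec X. b.X\{b}\{b} + a.(b.0 + a.0))\{b}\{b} ⊢ ··a··> p4
  p3 = 0 ⊢ deadlocked
  p4 = (b.0 + a.0)\{b}\{b} ⊢ ··a··> p5
  p5 = 0\{b}\{b} ⊢ deadlocked
Q's transition system — 6 states:
  q0 = rec X. b.X\{b}\{b} + a.(a.0 + a.0) ⊢ ··a··> q1, ··b··> q2
  q1 = a.0 + a.0 ⊢ ··a··> q3
  q2 = (rec X. b.X\{b}\{b} + a.(a.0 + a.0))\{b}\{b} ⊢ ··a··> q4
  q3 = 0 ⊢ deadlocked
  q4 = (a.0 + a.0)\{b}\{b} ⊢ ··a··> q5
  q5 = 0\{b}\{b} ⊢ deadlocked
Executing ab from P (initial set {p0}):
  step 1 (a): {p1}
  step 2 (b): {p3}
  ✓ P
Executing ab from Q (initial set {q0}):
  step 1 (a): {q1}
  step 2 (b): ∅ (Q stuck)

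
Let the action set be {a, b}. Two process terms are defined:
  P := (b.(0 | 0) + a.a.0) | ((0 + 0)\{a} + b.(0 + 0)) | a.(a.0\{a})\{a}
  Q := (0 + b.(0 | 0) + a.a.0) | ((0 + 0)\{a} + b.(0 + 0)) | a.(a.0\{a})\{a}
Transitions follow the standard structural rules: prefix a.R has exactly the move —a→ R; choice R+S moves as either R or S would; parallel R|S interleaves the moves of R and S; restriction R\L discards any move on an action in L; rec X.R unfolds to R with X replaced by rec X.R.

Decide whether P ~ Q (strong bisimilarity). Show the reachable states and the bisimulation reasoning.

P's transition system — 16 states:
  m0 = (b.(0 | 0) + a.a.0) | ((0 + 0)\{a} + b.(0 + 0)) | a.(a.0\{a})\{a} :: -a-> m1, -a-> m2, -b-> m3, -b-> m4
  m1 = (b.(0 | 0) + a.a.0) | ((0 + 0)\{a} + b.(0 + 0)) | (a.0\{a})\{a} :: -a-> m5, -b-> m6, -b-> m7
  m2 = a.0 | ((0 + 0)\{a} + b.(0 + 0)) | a.(a.0\{a})\{a} :: -a-> m5, -a-> m8, -b-> m9
  m3 = (b.(0 | 0) + a.a.0) | (0 + 0) | a.(a.0\{a})\{a} :: -a-> m6, -a-> m9, -b-> m10
  m4 = 0 | 0 | ((0 + 0)\{a} + b.(0 + 0)) | a.(a.0\{a})\{a} :: -a-> m7, -b-> m10
  m5 = a.0 | ((0 + 0)\{a} + b.(0 + 0)) | (a.0\{a})\{a} :: -a-> m11, -b-> m12
  m6 = (b.(0 | 0) + a.a.0) | (0 + 0) | (a.0\{a})\{a} :: -a-> m12, -b-> m13
  m7 = 0 | 0 | ((0 + 0)\{a} + b.(0 + 0)) | (a.0\{a})\{a} :: -b-> m13
  m8 = 0 | ((0 + 0)\{a} + b.(0 + 0)) | a.(a.0\{a})\{a} :: -a-> m11, -b-> m14
  m9 = a.0 | (0 + 0) | a.(a.0\{a})\{a} :: -a-> m12, -a-> m14
  m10 = 0 | 0 | (0 + 0) | a.(a.0\{a})\{a} :: -a-> m13
  m11 = 0 | ((0 + 0)\{a} + b.(0 + 0)) | (a.0\{a})\{a} :: -b-> m15
  m12 = a.0 | (0 + 0) | (a.0\{a})\{a} :: -a-> m15
  m13 = 0 | 0 | (0 + 0) | (a.0\{a})\{a} :: (no moves)
  m14 = 0 | (0 + 0) | a.(a.0\{a})\{a} :: -a-> m15
  m15 = 0 | (0 + 0) | (a.0\{a})\{a} :: (no moves)
Q's transition system — 16 states:
  n0 = (0 + b.(0 | 0) + a.a.0) | ((0 + 0)\{a} + b.(0 + 0)) | a.(a.0\{a})\{a} :: -a-> n1, -a-> n2, -b-> n3, -b-> n4
  n1 = (0 + b.(0 | 0) + a.a.0) | ((0 + 0)\{a} + b.(0 + 0)) | (a.0\{a})\{a} :: -a-> n5, -b-> n6, -b-> n7
  n2 = a.0 | ((0 + 0)\{a} + b.(0 + 0)) | a.(a.0\{a})\{a} :: -a-> n5, -a-> n8, -b-> n9
  n3 = (0 + b.(0 | 0) + a.a.0) | (0 + 0) | a.(a.0\{a})\{a} :: -a-> n6, -a-> n9, -b-> n10
  n4 = 0 | 0 | ((0 + 0)\{a} + b.(0 + 0)) | a.(a.0\{a})\{a} :: -a-> n7, -b-> n10
  n5 = a.0 | ((0 + 0)\{a} + b.(0 + 0)) | (a.0\{a})\{a} :: -a-> n11, -b-> n12
  n6 = (0 + b.(0 | 0) + a.a.0) | (0 + 0) | (a.0\{a})\{a} :: -a-> n12, -b-> n13
  n7 = 0 | 0 | ((0 + 0)\{a} + b.(0 + 0)) | (a.0\{a})\{a} :: -b-> n13
  n8 = 0 | ((0 + 0)\{a} + b.(0 + 0)) | a.(a.0\{a})\{a} :: -a-> n11, -b-> n14
  n9 = a.0 | (0 + 0) | a.(a.0\{a})\{a} :: -a-> n12, -a-> n14
  n10 = 0 | 0 | (0 + 0) | a.(a.0\{a})\{a} :: -a-> n13
  n11 = 0 | ((0 + 0)\{a} + b.(0 + 0)) | (a.0\{a})\{a} :: -b-> n15
  n12 = a.0 | (0 + 0) | (a.0\{a})\{a} :: -a-> n15
  n13 = 0 | 0 | (0 + 0) | (a.0\{a})\{a} :: (no moves)
  n14 = 0 | (0 + 0) | a.(a.0\{a})\{a} :: -a-> n15
  n15 = 0 | (0 + 0) | (a.0\{a})\{a} :: (no moves)
Partition-refinement fixed point:
  B0 = {m0, n0}
  B1 = {m3, n3}
  B2 = {m9, n9}
  B3 = {m10, m12, m14, n10, n12, n14}
  B4 = {m13, m15, n13, n15}
  B5 = {m6, n6}
  B6 = {m1, n1}
  B7 = {m4, m5, m8, n4, n5, n8}
  B8 = {m11, m7, n11, n7}
  B9 = {m2, n2}
m0 ∈ B0, n0 ∈ B0 → same block

YES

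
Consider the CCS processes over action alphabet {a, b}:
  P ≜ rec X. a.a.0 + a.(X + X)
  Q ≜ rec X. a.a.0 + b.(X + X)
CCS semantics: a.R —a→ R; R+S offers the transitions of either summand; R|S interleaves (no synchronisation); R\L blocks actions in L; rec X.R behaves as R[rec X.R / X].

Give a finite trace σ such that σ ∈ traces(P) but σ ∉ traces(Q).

aaa

Reachable graph of P (4 states):
  p0 = rec X. a.a.0 + a.(X + X) has moves ··a··> p1, ··a··> p2
  p1 = (rec X. a.a.0 + a.(X + X)) + (rec X. a.a.0 + a.(X + X)) has moves ··a··> p1, ··a··> p2
  p2 = a.0 has moves ··a··> p3
  p3 = 0 has moves stopped
Reachable graph of Q (4 states):
  q0 = rec X. a.a.0 + b.(X + X) has moves ··a··> q1, ··b··> q2
  q1 = a.0 has moves ··a··> q3
  q2 = (rec X. a.a.0 + b.(X + X)) + (rec X. a.a.0 + b.(X + X)) has moves ··a··> q1, ··b··> q2
  q3 = 0 has moves stopped
Trace ⟨aaa⟩ through P, begin at {p0}:
  after a @ step 1: {p1, p2}
  after a @ step 2: {p1, p2, p3}
  after a @ step 3: {p1, p2, p3}
  ✓ P
Trace ⟨aaa⟩ through Q, begin at {q0}:
  after a @ step 1: {q1}
  after a @ step 2: {q3}
  after a @ step 3: no successor for Q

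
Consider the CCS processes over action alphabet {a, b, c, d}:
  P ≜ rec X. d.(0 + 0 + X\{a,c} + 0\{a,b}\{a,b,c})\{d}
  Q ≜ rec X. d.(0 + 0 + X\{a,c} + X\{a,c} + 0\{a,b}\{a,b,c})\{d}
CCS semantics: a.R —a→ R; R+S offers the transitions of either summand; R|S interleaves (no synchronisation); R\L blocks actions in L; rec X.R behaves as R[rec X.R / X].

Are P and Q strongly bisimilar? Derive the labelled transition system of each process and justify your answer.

bisimilar

P's transition system — 2 states:
  s0 = rec X. d.(0 + 0 + X\{a,c} + 0\{a,b}\{a,b,c})\{d} :: -d-> s1
  s1 = (0 + 0 + (rec X. d.(0 + 0 + X\{a,c} + 0\{a,b}\{a,b,c})\{d})\{a,c} + 0\{a,b}\{a,b,c})\{d} :: (no moves)
Q's transition system — 2 states:
  t0 = rec X. d.(0 + 0 + X\{a,c} + X\{a,c} + 0\{a,b}\{a,b,c})\{d} :: -d-> t1
  t1 = (0 + 0 + (rec X. d.(0 + 0 + X\{a,c} + X\{a,c} + 0\{a,b}\{a,b,c})\{d})\{a,c} + (rec X. d.(0 + 0 + X\{a,c} + X\{a,c} + 0\{a,b}\{a,b,c})\{d})\{a,c} + 0\{a,b}\{a,b,c})\{d} :: (no moves)
Coarsest stable partition (strong bisimilarity classes):
  B0 = {s0, t0}
  B1 = {s1, t1}
s0 ∈ B0, t0 ∈ B0 → same block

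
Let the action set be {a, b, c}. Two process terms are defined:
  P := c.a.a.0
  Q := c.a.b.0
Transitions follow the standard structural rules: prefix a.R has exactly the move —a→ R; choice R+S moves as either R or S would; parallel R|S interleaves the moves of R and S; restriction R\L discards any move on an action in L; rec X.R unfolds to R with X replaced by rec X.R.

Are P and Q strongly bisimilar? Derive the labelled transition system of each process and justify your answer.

not bisimilar

P's transition system — 4 states:
  u0 = c.a.a.0 ⊢ —c→ u1
  u1 = a.a.0 ⊢ —a→ u2
  u2 = a.0 ⊢ —a→ u3
  u3 = 0 ⊢ ∅
Q's transition system — 4 states:
  v0 = c.a.b.0 ⊢ —c→ v1
  v1 = a.b.0 ⊢ —a→ v2
  v2 = b.0 ⊢ —b→ v3
  v3 = 0 ⊢ ∅
Partition-refinement fixed point:
  B0 = {u0}
  B1 = {u1}
  B2 = {u2}
  B3 = {u3, v3}
  B4 = {v0}
  B5 = {v1}
  B6 = {v2}
u0 ∈ B0, v0 ∈ B4 → different blocks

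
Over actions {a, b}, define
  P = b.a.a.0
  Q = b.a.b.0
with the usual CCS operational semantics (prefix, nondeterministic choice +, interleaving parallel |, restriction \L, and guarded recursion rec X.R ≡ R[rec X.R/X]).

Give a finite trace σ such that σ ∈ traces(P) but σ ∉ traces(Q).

baa

LTS(P): 4 reachable states
  m0 = b.a.a.0 :: ··b··> m1
  m1 = a.a.0 :: ··a··> m2
  m2 = a.0 :: ··a··> m3
  m3 = 0 :: (no moves)
LTS(Q): 4 reachable states
  n0 = b.a.b.0 :: ··b··> n1
  n1 = a.b.0 :: ··a··> n2
  n2 = b.0 :: ··b··> n3
  n3 = 0 :: (no moves)
Run σ = ⟨baa⟩ on P: start {m0}
  [1] b ⇒ {m1}
  [2] a ⇒ {m2}
  [3] a ⇒ {m3}
  ✓ P
Run σ = ⟨baa⟩ on Q: start {n0}
  [1] b ⇒ {n1}
  [2] a ⇒ {n2}
  [3] a ⇒ no successor for Q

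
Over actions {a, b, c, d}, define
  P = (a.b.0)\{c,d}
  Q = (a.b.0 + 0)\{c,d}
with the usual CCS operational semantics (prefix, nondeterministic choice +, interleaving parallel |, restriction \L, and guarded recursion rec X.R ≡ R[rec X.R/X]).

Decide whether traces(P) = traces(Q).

P's transition system — 3 states:
  s0 = (a.b.0)\{c,d} | -a-> s1
  s1 = (b.0)\{c,d} | -b-> s2
  s2 = 0\{c,d} | ·
Q's transition system — 3 states:
  t0 = (a.b.0 + 0)\{c,d} | -a-> t1
  t1 = (b.0)\{c,d} | -b-> t2
  t2 = 0\{c,d} | ·
Bisimilarity quotient blocks:
  B0 = {s0, t0}
  B1 = {s1, t1}
  B2 = {s2, t2}
s0 ∈ B0, t0 ∈ B0 → same block
Bisimilar ⇒ trace-equivalent.

traces(P) = traces(Q)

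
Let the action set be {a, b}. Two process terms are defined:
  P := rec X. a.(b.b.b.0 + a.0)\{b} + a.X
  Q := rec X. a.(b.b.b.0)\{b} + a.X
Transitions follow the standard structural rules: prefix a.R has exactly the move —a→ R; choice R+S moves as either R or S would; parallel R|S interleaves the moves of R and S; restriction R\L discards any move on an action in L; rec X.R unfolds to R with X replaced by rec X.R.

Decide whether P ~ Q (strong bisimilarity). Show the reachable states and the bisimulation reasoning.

LTS(P): 3 reachable states
  u0 = rec X. a.(b.b.b.0 + a.0)\{b} + a.X → --a--▸ u0, --a--▸ u1
  u1 = (b.b.b.0 + a.0)\{b} → --a--▸ u2
  u2 = 0\{b} → (no moves)
LTS(Q): 2 reachable states
  v0 = rec X. a.(b.b.b.0)\{b} + a.X → --a--▸ v0, --a--▸ v1
  v1 = (b.b.b.0)\{b} → (no moves)
Partition-refinement fixed point:
  B0 = {u0}
  B1 = {u1}
  B2 = {u2, v1}
  B3 = {v0}
u0 ∈ B0, v0 ∈ B3 → different blocks

not bisimilar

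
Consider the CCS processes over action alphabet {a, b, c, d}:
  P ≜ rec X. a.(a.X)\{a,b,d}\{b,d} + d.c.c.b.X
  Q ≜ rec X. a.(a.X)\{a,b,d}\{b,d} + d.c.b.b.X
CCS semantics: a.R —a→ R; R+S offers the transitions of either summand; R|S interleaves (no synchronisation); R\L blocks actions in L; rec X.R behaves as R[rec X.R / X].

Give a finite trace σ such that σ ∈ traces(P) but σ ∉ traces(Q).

dcc

LTS(P): 5 reachable states
  m0 = rec X. a.(a.X)\{a,b,d}\{b,d} + d.c.c.b.X | =a=> m1, =d=> m2
  m1 = (a.(rec X. a.(a.X)\{a,b,d}\{b,d} + d.c.c.b.X))\{a,b,d}\{b,d} | ·
  m2 = c.c.b.(rec X. a.(a.X)\{a,b,d}\{b,d} + d.c.c.b.X) | =c=> m3
  m3 = c.b.(rec X. a.(a.X)\{a,b,d}\{b,d} + d.c.c.b.X) | =c=> m4
  m4 = b.(rec X. a.(a.X)\{a,b,d}\{b,d} + d.c.c.b.X) | =b=> m0
LTS(Q): 5 reachable states
  n0 = rec X. a.(a.X)\{a,b,d}\{b,d} + d.c.b.b.X | =a=> n1, =d=> n2
  n1 = (a.(rec X. a.(a.X)\{a,b,d}\{b,d} + d.c.b.b.X))\{a,b,d}\{b,d} | ·
  n2 = c.b.b.(rec X. a.(a.X)\{a,b,d}\{b,d} + d.c.b.b.X) | =c=> n3
  n3 = b.b.(rec X. a.(a.X)\{a,b,d}\{b,d} + d.c.b.b.X) | =b=> n4
  n4 = b.(rec X. a.(a.X)\{a,b,d}\{b,d} + d.c.b.b.X) | =b=> n0
Executing dcc from P (initial set {m0}):
  after d @ step 1: {m2}
  after c @ step 2: {m3}
  after c @ step 3: {m4}
  ✓ P
Executing dcc from Q (initial set {n0}):
  after d @ step 1: {n2}
  after c @ step 2: {n3}
  after c @ step 3: no successor for Q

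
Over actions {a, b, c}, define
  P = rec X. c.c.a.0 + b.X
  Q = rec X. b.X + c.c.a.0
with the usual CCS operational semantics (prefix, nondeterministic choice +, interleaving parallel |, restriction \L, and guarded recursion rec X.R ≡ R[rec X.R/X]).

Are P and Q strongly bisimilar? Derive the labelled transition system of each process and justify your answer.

LTS(P): 4 reachable states
  u0 = rec X. c.c.a.0 + b.X :: —b→ u0, —c→ u1
  u1 = c.a.0 :: —c→ u2
  u2 = a.0 :: —a→ u3
  u3 = 0 :: stopped
LTS(Q): 4 reachable states
  v0 = rec X. b.X + c.c.a.0 :: —b→ v0, —c→ v1
  v1 = c.a.0 :: —c→ v2
  v2 = a.0 :: —a→ v3
  v3 = 0 :: stopped
Coarsest stable partition (strong bisimilarity classes):
  B0 = {u0, v0}
  B1 = {u1, v1}
  B2 = {u2, v2}
  B3 = {u3, v3}
u0 ∈ B0, v0 ∈ B0 → same block

P ~ Q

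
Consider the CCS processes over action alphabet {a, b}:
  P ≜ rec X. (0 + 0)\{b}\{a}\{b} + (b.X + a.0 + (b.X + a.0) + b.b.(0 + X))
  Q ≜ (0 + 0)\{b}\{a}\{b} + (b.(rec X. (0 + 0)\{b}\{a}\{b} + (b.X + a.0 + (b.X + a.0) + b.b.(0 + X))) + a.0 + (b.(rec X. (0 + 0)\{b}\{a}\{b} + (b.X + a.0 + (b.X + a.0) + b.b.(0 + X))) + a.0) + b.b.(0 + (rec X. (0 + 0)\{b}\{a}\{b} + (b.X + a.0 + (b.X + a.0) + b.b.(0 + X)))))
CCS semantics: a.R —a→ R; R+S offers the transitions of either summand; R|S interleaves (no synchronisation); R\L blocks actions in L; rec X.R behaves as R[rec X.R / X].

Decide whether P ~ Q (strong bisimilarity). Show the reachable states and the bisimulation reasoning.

YES

P's transition system — 4 states:
  p0 = rec X. (0 + 0)\{b}\{a}\{b} + (b.X + a.0 + (b.X + a.0) + b.b.(0 + X)) :: =a=> p1, =b=> p0, =b=> p2
  p1 = 0 :: (no moves)
  p2 = b.(0 + (rec X. (0 + 0)\{b}\{a}\{b} + (b.X + a.0 + (b.X + a.0) + b.b.(0 + X)))) :: =b=> p3
  p3 = 0 + (rec X. (0 + 0)\{b}\{a}\{b} + (b.X + a.0 + (b.X + a.0) + b.b.(0 + X))) :: =a=> p1, =b=> p0, =b=> p2
Q's transition system — 5 states:
  q0 = (0 + 0)\{b}\{a}\{b} + (b.(rec X. (0 + 0)\{b}\{a}\{b} + (b.X + a.0 + (b.X + a.0) + b.b.(0 + X))) + a.0 + (b.(rec X. (0 + 0)\{b}\{a}\{b} + (b.X + a.0 + (b.X + a.0) + b.b.(0 + X))) + a.0) + b.b.(0 + (rec X. (0 + 0)\{b}\{a}\{b} + (b.X + a.0 + (b.X + a.0) + b.b.(0 + X))))) :: =a=> q1, =b=> q2, =b=> q3
  q1 = 0 :: (no moves)
  q2 = b.(0 + (rec X. (0 + 0)\{b}\{a}\{b} + (b.X + a.0 + (b.X + a.0) + b.b.(0 + X)))) :: =b=> q4
  q3 = rec X. (0 + 0)\{b}\{a}\{b} + (b.X + a.0 + (b.X + a.0) + b.b.(0 + X)) :: =a=> q1, =b=> q2, =b=> q3
  q4 = 0 + (rec X. (0 + 0)\{b}\{a}\{b} + (b.X + a.0 + (b.X + a.0) + b.b.(0 + X))) :: =a=> q1, =b=> q2, =b=> q3
Coarsest stable partition (strong bisimilarity classes):
  B0 = {p0, p3, q0, q3, q4}
  B1 = {p2, q2}
  B2 = {p1, q1}
p0 ∈ B0, q0 ∈ B0 → same block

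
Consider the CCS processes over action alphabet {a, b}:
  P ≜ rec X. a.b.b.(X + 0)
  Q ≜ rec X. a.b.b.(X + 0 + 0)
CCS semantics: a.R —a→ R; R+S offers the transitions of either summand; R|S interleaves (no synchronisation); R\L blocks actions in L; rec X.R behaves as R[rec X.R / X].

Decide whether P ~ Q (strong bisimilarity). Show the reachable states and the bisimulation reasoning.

bisimilar

LTS(P): 4 reachable states
  s0 = rec X. a.b.b.(X + 0) → —a→ s1
  s1 = b.b.((rec X. a.b.b.(X + 0)) + 0) → —b→ s2
  s2 = b.((rec X. a.b.b.(X + 0)) + 0) → —b→ s3
  s3 = (rec X. a.b.b.(X + 0)) + 0 → —a→ s1
LTS(Q): 4 reachable states
  t0 = rec X. a.b.b.(X + 0 + 0) → —a→ t1
  t1 = b.b.((rec X. a.b.b.(X + 0 + 0)) + 0 + 0) → —b→ t2
  t2 = b.((rec X. a.b.b.(X + 0 + 0)) + 0 + 0) → —b→ t3
  t3 = (rec X. a.b.b.(X + 0 + 0)) + 0 + 0 → —a→ t1
Bisimilarity quotient blocks:
  B0 = {s0, s3, t0, t3}
  B1 = {s1, t1}
  B2 = {s2, t2}
s0 ∈ B0, t0 ∈ B0 → same block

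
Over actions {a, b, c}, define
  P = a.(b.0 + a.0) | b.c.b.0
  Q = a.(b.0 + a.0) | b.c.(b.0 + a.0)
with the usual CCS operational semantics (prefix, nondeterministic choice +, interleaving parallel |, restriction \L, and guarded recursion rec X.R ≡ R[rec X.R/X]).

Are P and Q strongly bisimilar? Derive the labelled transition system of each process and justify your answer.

Reachable graph of P (12 states):
  p0 = a.(b.0 + a.0) | b.c.b.0 | --a--▸ p1, --b--▸ p2
  p1 = (b.0 + a.0) | b.c.b.0 | --a--▸ p3, --b--▸ p3, --b--▸ p4
  p2 = a.(b.0 + a.0) | c.b.0 | --a--▸ p4, --c--▸ p5
  p3 = 0 | b.c.b.0 | --b--▸ p6
  p4 = (b.0 + a.0) | c.b.0 | --a--▸ p6, --b--▸ p6, --c--▸ p7
  p5 = a.(b.0 + a.0) | b.0 | --a--▸ p7, --b--▸ p8
  p6 = 0 | c.b.0 | --c--▸ p9
  p7 = (b.0 + a.0) | b.0 | --a--▸ p9, --b--▸ p10, --b--▸ p9
  p8 = a.(b.0 + a.0) | 0 | --a--▸ p10
  p9 = 0 | b.0 | --b--▸ p11
  p10 = (b.0 + a.0) | 0 | --a--▸ p11, --b--▸ p11
  p11 = 0 | 0 | stopped
Reachable graph of Q (12 states):
  q0 = a.(b.0 + a.0) | b.c.(b.0 + a.0) | --a--▸ q1, --b--▸ q2
  q1 = (b.0 + a.0) | b.c.(b.0 + a.0) | --a--▸ q3, --b--▸ q3, --b--▸ q4
  q2 = a.(b.0 + a.0) | c.(b.0 + a.0) | --a--▸ q4, --c--▸ q5
  q3 = 0 | b.c.(b.0 + a.0) | --b--▸ q6
  q4 = (b.0 + a.0) | c.(b.0 + a.0) | --a--▸ q6, --b--▸ q6, --c--▸ q7
  q5 = a.(b.0 + a.0) | (b.0 + a.0) | --a--▸ q7, --a--▸ q8, --b--▸ q8
  q6 = 0 | c.(b.0 + a.0) | --c--▸ q9
  q7 = (b.0 + a.0) | (b.0 + a.0) | --a--▸ q10, --a--▸ q9, --b--▸ q10, --b--▸ q9
  q8 = a.(b.0 + a.0) | 0 | --a--▸ q10
  q9 = 0 | (b.0 + a.0) | --a--▸ q11, --b--▸ q11
  q10 = (b.0 + a.0) | 0 | --a--▸ q11, --b--▸ q11
  q11 = 0 | 0 | stopped
Partition-refinement fixed point:
  B0 = {p0}
  B1 = {p1}
  B2 = {p3}
  B3 = {p6}
  B4 = {p9}
  B5 = {p11, q11}
  B6 = {p4}
  B7 = {p7}
  B8 = {p10, q10, q9}
  B9 = {p2}
  B10 = {p5}
  B11 = {p8, q8}
  B12 = {q0}
  B13 = {q1}
  B14 = {q3}
  B15 = {q6}
  B16 = {q4}
  B17 = {q7}
  B18 = {q2}
  B19 = {q5}
p0 ∈ B0, q0 ∈ B12 → different blocks

NO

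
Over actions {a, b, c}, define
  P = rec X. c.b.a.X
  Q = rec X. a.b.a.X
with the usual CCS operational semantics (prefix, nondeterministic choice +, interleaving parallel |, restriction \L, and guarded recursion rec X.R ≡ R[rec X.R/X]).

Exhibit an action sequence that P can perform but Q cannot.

c

P's transition system — 3 states:
  m0 = rec X. c.b.a.X ⊢ --c--▸ m1
  m1 = b.a.(rec X. c.b.a.X) ⊢ --b--▸ m2
  m2 = a.(rec X. c.b.a.X) ⊢ --a--▸ m0
Q's transition system — 3 states:
  n0 = rec X. a.b.a.X ⊢ --a--▸ n1
  n1 = b.a.(rec X. a.b.a.X) ⊢ --b--▸ n2
  n2 = a.(rec X. a.b.a.X) ⊢ --a--▸ n0
Executing c from P (initial set {m0}):
  after c @ step 1: {m1}
  — P admits the full trace.
Executing c from Q (initial set {n0}):
  after c @ step 1: ∅ (Q stuck)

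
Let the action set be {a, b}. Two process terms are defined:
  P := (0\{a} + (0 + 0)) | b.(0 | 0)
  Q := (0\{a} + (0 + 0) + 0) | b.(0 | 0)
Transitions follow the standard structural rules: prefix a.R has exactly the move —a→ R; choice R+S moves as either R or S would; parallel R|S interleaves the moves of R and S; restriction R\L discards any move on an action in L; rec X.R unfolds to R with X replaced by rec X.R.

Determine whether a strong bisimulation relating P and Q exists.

P ~ Q

LTS(P): 2 reachable states
  s0 = (0\{a} + (0 + 0)) | b.(0 | 0) has moves --b--▸ s1
  s1 = (0\{a} + (0 + 0)) | (0 | 0) has moves stopped
LTS(Q): 2 reachable states
  t0 = (0\{a} + (0 + 0) + 0) | b.(0 | 0) has moves --b--▸ t1
  t1 = (0\{a} + (0 + 0) + 0) | (0 | 0) has moves stopped
Bisimilarity quotient blocks:
  B0 = {s0, t0}
  B1 = {s1, t1}
s0 ∈ B0, t0 ∈ B0 → same block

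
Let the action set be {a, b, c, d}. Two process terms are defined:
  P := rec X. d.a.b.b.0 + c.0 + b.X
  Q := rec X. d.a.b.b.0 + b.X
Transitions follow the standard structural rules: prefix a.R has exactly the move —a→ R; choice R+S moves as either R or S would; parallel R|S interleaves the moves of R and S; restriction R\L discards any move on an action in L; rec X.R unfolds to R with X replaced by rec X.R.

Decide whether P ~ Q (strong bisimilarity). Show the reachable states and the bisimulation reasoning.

Reachable graph of P (5 states):
  p0 = rec X. d.a.b.b.0 + c.0 + b.X :: -b-> p0, -c-> p1, -d-> p2
  p1 = 0 :: ·
  p2 = a.b.b.0 :: -a-> p3
  p3 = b.b.0 :: -b-> p4
  p4 = b.0 :: -b-> p1
Reachable graph of Q (5 states):
  q0 = rec X. d.a.b.b.0 + b.X :: -b-> q0, -d-> q1
  q1 = a.b.b.0 :: -a-> q2
  q2 = b.b.0 :: -b-> q3
  q3 = b.0 :: -b-> q4
  q4 = 0 :: ·
Bisimilarity quotient blocks:
  B0 = {p0}
  B1 = {p2, q1}
  B2 = {p3, q2}
  B3 = {p4, q3}
  B4 = {p1, q4}
  B5 = {q0}
p0 ∈ B0, q0 ∈ B5 → different blocks

NO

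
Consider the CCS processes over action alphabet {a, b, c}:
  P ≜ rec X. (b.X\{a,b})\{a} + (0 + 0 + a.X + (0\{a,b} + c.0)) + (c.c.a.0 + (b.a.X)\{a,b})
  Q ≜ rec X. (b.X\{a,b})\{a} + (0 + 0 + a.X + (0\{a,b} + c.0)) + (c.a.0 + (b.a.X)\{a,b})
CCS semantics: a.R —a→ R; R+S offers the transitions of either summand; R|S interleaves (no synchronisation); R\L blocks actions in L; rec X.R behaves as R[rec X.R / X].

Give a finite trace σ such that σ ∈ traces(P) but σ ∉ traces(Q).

cc

P's transition system — 8 states:
  p0 = rec X. (b.X\{a,b})\{a} + (0 + 0 + a.X + (0\{a,b} + c.0)) + (c.c.a.0 + (b.a.X)\{a,b}) → --a--▸ p0, --b--▸ p1, --c--▸ p2, --c--▸ p3
  p1 = (rec X. (b.X\{a,b})\{a} + (0 + 0 + a.X + (0\{a,b} + c.0)) + (c.c.a.0 + (b.a.X)\{a,b}))\{a,b}\{a} → --c--▸ p4, --c--▸ p5
  p2 = 0 → (no moves)
  p3 = c.a.0 → --c--▸ p6
  p4 = (c.a.0)\{a,b}\{a} → --c--▸ p7
  p5 = 0\{a,b}\{a} → (no moves)
  p6 = a.0 → --a--▸ p2
  p7 = (a.0)\{a,b}\{a} → (no moves)
Q's transition system — 6 states:
  q0 = rec X. (b.X\{a,b})\{a} + (0 + 0 + a.X + (0\{a,b} + c.0)) + (c.a.0 + (b.a.X)\{a,b}) → --a--▸ q0, --b--▸ q1, --c--▸ q2, --c--▸ q3
  q1 = (rec X. (b.X\{a,b})\{a} + (0 + 0 + a.X + (0\{a,b} + c.0)) + (c.a.0 + (b.a.X)\{a,b}))\{a,b}\{a} → --c--▸ q4, --c--▸ q5
  q2 = 0 → (no moves)
  q3 = a.0 → --a--▸ q2
  q4 = (a.0)\{a,b}\{a} → (no moves)
  q5 = 0\{a,b}\{a} → (no moves)
Executing cc from P (initial set {p0}):
  after c @ step 1: {p2, p3}
  after c @ step 2: {p6}
  ✓ P
Executing cc from Q (initial set {q0}):
  after c @ step 1: {q2, q3}
  after c @ step 2: ∅ (Q stuck)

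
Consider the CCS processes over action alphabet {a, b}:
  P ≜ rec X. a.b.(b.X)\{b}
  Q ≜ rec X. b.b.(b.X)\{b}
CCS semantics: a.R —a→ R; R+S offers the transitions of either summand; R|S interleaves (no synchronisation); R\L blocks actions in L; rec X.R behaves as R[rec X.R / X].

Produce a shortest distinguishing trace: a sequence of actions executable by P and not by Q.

a

Reachable graph of P (3 states):
  s0 = rec X. a.b.(b.X)\{b} → --a--▸ s1
  s1 = b.(b.(rec X. a.b.(b.X)\{b}))\{b} → --b--▸ s2
  s2 = (b.(rec X. a.b.(b.X)\{b}))\{b} → ∅
Reachable graph of Q (3 states):
  t0 = rec X. b.b.(b.X)\{b} → --b--▸ t1
  t1 = b.(b.(rec X. b.b.(b.X)\{b}))\{b} → --b--▸ t2
  t2 = (b.(rec X. b.b.(b.X)\{b}))\{b} → ∅
Trace ⟨a⟩ through P, begin at {s0}:
  [1] a ⇒ {s1}
  P completes σ.
Trace ⟨a⟩ through Q, begin at {t0}:
  [1] a ⇒ ∅  — Q cannot continue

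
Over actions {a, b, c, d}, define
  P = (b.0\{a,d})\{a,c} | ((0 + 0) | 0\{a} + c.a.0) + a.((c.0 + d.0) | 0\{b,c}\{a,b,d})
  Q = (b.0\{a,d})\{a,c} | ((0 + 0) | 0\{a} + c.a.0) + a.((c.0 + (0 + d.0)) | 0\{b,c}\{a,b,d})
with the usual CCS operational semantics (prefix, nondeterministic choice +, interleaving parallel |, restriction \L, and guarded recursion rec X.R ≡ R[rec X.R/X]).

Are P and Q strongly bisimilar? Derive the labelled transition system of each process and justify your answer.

LTS(P): 8 reachable states
  s0 = (b.0\{a,d})\{a,c} | ((0 + 0) | 0\{a} + c.a.0) + a.((c.0 + d.0) | 0\{b,c}\{a,b,d}) ⊢ --a--▸ s1, --b--▸ s2, --c--▸ s3
  s1 = (c.0 + d.0) | 0\{b,c}\{a,b,d} ⊢ --c--▸ s4, --d--▸ s4
  s2 = 0\{a,d}\{a,c} | ((0 + 0) | 0\{a} + c.a.0) ⊢ --c--▸ s5
  s3 = (b.0\{a,d})\{a,c} | a.0 ⊢ --a--▸ s6, --b--▸ s5
  s4 = 0 | 0\{b,c}\{a,b,d} ⊢ ∅
  s5 = 0\{a,d}\{a,c} | a.0 ⊢ --a--▸ s7
  s6 = (b.0\{a,d})\{a,c} | 0 ⊢ --b--▸ s7
  s7 = 0\{a,d}\{a,c} | 0 ⊢ ∅
LTS(Q): 8 reachable states
  t0 = (b.0\{a,d})\{a,c} | ((0 + 0) | 0\{a} + c.a.0) + a.((c.0 + (0 + d.0)) | 0\{b,c}\{a,b,d}) ⊢ --a--▸ t1, --b--▸ t2, --c--▸ t3
  t1 = (c.0 + (0 + d.0)) | 0\{b,c}\{a,b,d} ⊢ --c--▸ t4, --d--▸ t4
  t2 = 0\{a,d}\{a,c} | ((0 + 0) | 0\{a} + c.a.0) ⊢ --c--▸ t5
  t3 = (b.0\{a,d})\{a,c} | a.0 ⊢ --a--▸ t6, --b--▸ t5
  t4 = 0 | 0\{b,c}\{a,b,d} ⊢ ∅
  t5 = 0\{a,d}\{a,c} | a.0 ⊢ --a--▸ t7
  t6 = (b.0\{a,d})\{a,c} | 0 ⊢ --b--▸ t7
  t7 = 0\{a,d}\{a,c} | 0 ⊢ ∅
Coarsest stable partition (strong bisimilarity classes):
  B0 = {s0, t0}
  B1 = {s2, t2}
  B2 = {s5, t5}
  B3 = {s4, s7, t4, t7}
  B4 = {s3, t3}
  B5 = {s6, t6}
  B6 = {s1, t1}
s0 ∈ B0, t0 ∈ B0 → same block

YES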